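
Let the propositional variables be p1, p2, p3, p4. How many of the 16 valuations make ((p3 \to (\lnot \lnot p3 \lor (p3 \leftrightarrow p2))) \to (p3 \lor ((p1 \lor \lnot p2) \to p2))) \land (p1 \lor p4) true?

9

Initial set: {(((p3 \to (\lnot \lnot p3 \lor (p3 \leftrightarrow p2))) \to (p3 \lor ((p1 \lor \lnot p2) \to p2))) \land (p1 \lor p4))}.
(((p3 \to (\lnot \lnot p3 \lor (p3 \leftrightarrow p2))) \to (p3 \lor ((p1 \lor \lnot p2) \to p2))) \land (p1 \lor p4)): α-rule — add ((p3 \to (\lnot \lnot p3 \lor (p3 \leftrightarrow p2))) \to (p3 \lor ((p1 \lor \lnot p2) \to p2))), (p1 \lor p4).
((p3 \to (\lnot \lnot p3 \lor (p3 \leftrightarrow p2))) \to (p3 \lor ((p1 \lor \lnot p2) \to p2))): β-rule — branch into \lnot (p3 \to (\lnot \lnot p3 \lor (p3 \leftrightarrow p2)))  //  (p3 \lor ((p1 \lor \lnot p2) \to p2)).
  branch 1 (add \lnot (p3 \to (\lnot \lnot p3 \lor (p3 \leftrightarrow p2)))):
    \lnot (p3 \to (\lnot \lnot p3 \lor (p3 \leftrightarrow p2))): α-rule — add p3, \lnot (\lnot \lnot p3 \lor (p3 \leftrightarrow p2)).
    \lnot (\lnot \lnot p3 \lor (p3 \leftrightarrow p2)): α-rule — add \lnot \lnot \lnot p3, \lnot (p3 \leftrightarrow p2).
    \lnot \lnot \lnot p3: drop double negation, giving \lnot p3.
    × closes — contains both p3 and \lnot p3.
  branch 2 (add (p3 \lor ((p1 \lor \lnot p2) \to p2))):
    (p1 \lor p4): β-rule — branch into p1  //  p4.
      branch 2.1 (add p1):
        (p3 \lor ((p1 \lor \lnot p2) \to p2)): β-rule — branch into p3  //  ((p1 \lor \lnot p2) \to p2).
          branch 2.1.1 (add p3):
            ○ open, literals {p1=1, p3=1}.
          branch 2.1.2 (add ((p1 \lor \lnot p2) \to p2)):
            ((p1 \lor \lnot p2) \to p2): β-rule — branch into \lnot (p1 \lor \lnot p2)  //  p2.
              branch 2.1.2.1 (add \lnot (p1 \lor \lnot p2)):
                \lnot (p1 \lor \lnot p2): α-rule — add \lnot p1, \lnot \lnot p2.
                × closes — contains both p1 and \lnot p1.
              branch 2.1.2.2 (add p2):
                ○ open, literals {p1=1, p2=1}.
      branch 2.2 (add p4):
        (p3 \lor ((p1 \lor \lnot p2) \to p2)): β-rule — branch into p3  //  ((p1 \lor \lnot p2) \to p2).
          branch 2.2.1 (add p3):
            ○ open, literals {p3=1, p4=1}.
          branch 2.2.2 (add ((p1 \lor \lnot p2) \to p2)):
            ((p1 \lor \lnot p2) \to p2): β-rule — branch into \lnot (p1 \lor \lnot p2)  //  p2.
              branch 2.2.2.1 (add \lnot (p1 \lor \lnot p2)):
                \lnot (p1 \lor \lnot p2): α-rule — add \lnot p1, \lnot \lnot p2.
                ○ open, literals {p1=0, p2=1, p4=1}.
              branch 2.2.2.2 (add p2):
                ○ open, literals {p2=1, p4=1}.
2 branches closed, 5 open.
Each open branch fixes some atoms; the unmentioned ones are free. Counting distinct full assignments: branch {p1=1, p3=1} (p2, p4) contributes 4 new; branch {p1=1, p2=1} (p3, p4) contributes 2 new; branch {p3=1, p4=1} (p1, p2) contributes 2 new; branch {p1=0, p2=1, p4=1} (p3) contributes 1 new; branch {p2=1, p4=1} (p1, p3) contributes 0 new. Total: 9.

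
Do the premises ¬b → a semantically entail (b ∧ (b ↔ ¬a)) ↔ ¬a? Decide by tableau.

Yes

Initial set: {(¬b → a); ¬((b ∧ (b ↔ ¬a)) ↔ ¬a)}.
(¬b → a): β-rule — branch into ¬¬b  //  a.
  branch 1 (add ¬¬b):
    ¬((b ∧ (b ↔ ¬a)) ↔ ¬a): β-rule — branch into (b ∧ (b ↔ ¬a)), ¬¬a  //  ¬(b ∧ (b ↔ ¬a)), ¬a.
      branch 1.1 (add (b ∧ (b ↔ ¬a)), ¬¬a):
        (b ∧ (b ↔ ¬a)): α-rule — add b, (b ↔ ¬a).
        (b ↔ ¬a): β-rule — branch into b, ¬a  //  ¬b, ¬¬a.
          branch 1.1.1 (add b, ¬a):
            × closes — contains both a and ¬a.
          branch 1.1.2 (add ¬b, ¬¬a):
            × closes — contains both b and ¬b.
      branch 1.2 (add ¬(b ∧ (b ↔ ¬a)), ¬a):
        ¬(b ∧ (b ↔ ¬a)): β-rule — branch into ¬b  //  ¬(b ↔ ¬a).
          branch 1.2.1 (add ¬b):
            × closes — contains both b and ¬b.
          branch 1.2.2 (add ¬(b ↔ ¬a)):
            ¬(b ↔ ¬a): β-rule — branch into b, ¬¬a  //  ¬b, ¬a.
              branch 1.2.2.1 (add b, ¬¬a):
                × closes — contains both a and ¬a.
              branch 1.2.2.2 (add ¬b, ¬a):
                × closes — contains both b and ¬b.
  branch 2 (add a):
    ¬((b ∧ (b ↔ ¬a)) ↔ ¬a): β-rule — branch into (b ∧ (b ↔ ¬a)), ¬¬a  //  ¬(b ∧ (b ↔ ¬a)), ¬a.
      branch 2.1 (add (b ∧ (b ↔ ¬a)), ¬¬a):
        (b ∧ (b ↔ ¬a)): α-rule — add b, (b ↔ ¬a).
        (b ↔ ¬a): β-rule — branch into b, ¬a  //  ¬b, ¬¬a.
          branch 2.1.1 (add b, ¬a):
            × closes — contains both a and ¬a.
          branch 2.1.2 (add ¬b, ¬¬a):
            × closes — contains both b and ¬b.
      branch 2.2 (add ¬(b ∧ (b ↔ ¬a)), ¬a):
        × closes — contains both a and ¬a.
All 8 branches close.
Every branch closed, so the premises entail the conclusion.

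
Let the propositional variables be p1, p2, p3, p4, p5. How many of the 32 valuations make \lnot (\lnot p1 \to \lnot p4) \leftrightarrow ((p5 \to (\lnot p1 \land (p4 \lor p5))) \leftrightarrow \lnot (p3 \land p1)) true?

16

Initial set: {(\lnot (\lnot p1 \to \lnot p4) \leftrightarrow ((p5 \to (\lnot p1 \land (p4 \lor p5))) \leftrightarrow \lnot (p3 \land p1)))}.
(\lnot (\lnot p1 \to \lnot p4) \leftrightarrow ((p5 \to (\lnot p1 \land (p4 \lor p5))) \leftrightarrow \lnot (p3 \land p1))): β-rule — branch into \lnot (\lnot p1 \to \lnot p4), ((p5 \to (\lnot p1 \land (p4 \lor p5))) \leftrightarrow \lnot (p3 \land p1))  //  \lnot \lnot (\lnot p1 \to \lnot p4), \lnot ((p5 \to (\lnot p1 \land (p4 \lor p5))) \leftrightarrow \lnot (p3 \land p1)).
  branch 1 (add \lnot (\lnot p1 \to \lnot p4), ((p5 \to (\lnot p1 \land (p4 \lor p5))) \leftrightarrow \lnot (p3 \land p1))):
    \lnot (\lnot p1 \to \lnot p4): α-rule — add \lnot p1, \lnot \lnot p4.
    ((p5 \to (\lnot p1 \land (p4 \lor p5))) \leftrightarrow \lnot (p3 \land p1)): β-rule — branch into (p5 \to (\lnot p1 \land (p4 \lor p5))), \lnot (p3 \land p1)  //  \lnot (p5 \to (\lnot p1 \land (p4 \lor p5))), \lnot \lnot (p3 \land p1).
      branch 1.1 (add (p5 \to (\lnot p1 \land (p4 \lor p5))), \lnot (p3 \land p1)):
        (p5 \to (\lnot p1 \land (p4 \lor p5))): β-rule — branch into \lnot p5  //  (\lnot p1 \land (p4 \lor p5)).
          branch 1.1.1 (add \lnot p5):
            \lnot (p3 \land p1): β-rule — branch into \lnot p3  //  \lnot p1.
              branch 1.1.1.1 (add \lnot p3):
                ○ open, literals {p1=0, p3=0, p4=1, p5=0}.
              branch 1.1.1.2 (add \lnot p1):
                ○ open, literals {p1=0, p4=1, p5=0}.
          branch 1.1.2 (add (\lnot p1 \land (p4 \lor p5))):
            (\lnot p1 \land (p4 \lor p5)): α-rule — add \lnot p1, (p4 \lor p5).
            \lnot (p3 \land p1): β-rule — branch into \lnot p3  //  \lnot p1.
              branch 1.1.2.1 (add \lnot p3):
                (p4 \lor p5): β-rule — branch into p4  //  p5.
                  branch 1.1.2.1.1 (add p4):
                    ○ open, literals {p1=0, p3=0, p4=1}.
                  branch 1.1.2.1.2 (add p5):
                    ○ open, literals {p1=0, p3=0, p4=1, p5=1}.
              branch 1.1.2.2 (add \lnot p1):
                (p4 \lor p5): β-rule — branch into p4  //  p5.
                  branch 1.1.2.2.1 (add p4):
                    ○ open, literals {p1=0, p4=1}.
                  branch 1.1.2.2.2 (add p5):
                    ○ open, literals {p1=0, p4=1, p5=1}.
      branch 1.2 (add \lnot (p5 \to (\lnot p1 \land (p4 \lor p5))), \lnot \lnot (p3 \land p1)):
        \lnot (p5 \to (\lnot p1 \land (p4 \lor p5))): α-rule — add p5, \lnot (\lnot p1 \land (p4 \lor p5)).
        \lnot \lnot (p3 \land p1): α-rule — add p3, p1.
        × closes — contains both p1 and \lnot p1.
  branch 2 (add \lnot \lnot (\lnot p1 \to \lnot p4), \lnot ((p5 \to (\lnot p1 \land (p4 \lor p5))) \leftrightarrow \lnot (p3 \land p1))):
    \lnot \lnot (\lnot p1 \to \lnot p4): β-rule — branch into \lnot \lnot p1  //  \lnot p4.
      branch 2.1 (add \lnot \lnot p1):
        \lnot ((p5 \to (\lnot p1 \land (p4 \lor p5))) \leftrightarrow \lnot (p3 \land p1)): β-rule — branch into (p5 \to (\lnot p1 \land (p4 \lor p5))), \lnot \lnot (p3 \land p1)  //  \lnot (p5 \to (\lnot p1 \land (p4 \lor p5))), \lnot (p3 \land p1).
          branch 2.1.1 (add (p5 \to (\lnot p1 \land (p4 \lor p5))), \lnot \lnot (p3 \land p1)):
            \lnot \lnot (p3 \land p1): α-rule — add p3, p1.
            (p5 \to (\lnot p1 \land (p4 \lor p5))): β-rule — branch into \lnot p5  //  (\lnot p1 \land (p4 \lor p5)).
              branch 2.1.1.1 (add \lnot p5):
                ○ open, literals {p1=1, p3=1, p5=0}.
              branch 2.1.1.2 (add (\lnot p1 \land (p4 \lor p5))):
                (\lnot p1 \land (p4 \lor p5)): α-rule — add \lnot p1, (p4 \lor p5).
                × closes — contains both p1 and \lnot p1.
          branch 2.1.2 (add \lnot (p5 \to (\lnot p1 \land (p4 \lor p5))), \lnot (p3 \land p1)):
            \lnot (p5 \to (\lnot p1 \land (p4 \lor p5))): α-rule — add p5, \lnot (\lnot p1 \land (p4 \lor p5)).
            \lnot (p3 \land p1): β-rule — branch into \lnot p3  //  \lnot p1.
              branch 2.1.2.1 (add \lnot p3):
                \lnot (\lnot p1 \land (p4 \lor p5)): β-rule — branch into \lnot \lnot p1  //  \lnot (p4 \lor p5).
                  branch 2.1.2.1.1 (add \lnot \lnot p1):
                    ○ open, literals {p1=1, p3=0, p5=1}.
                  branch 2.1.2.1.2 (add \lnot (p4 \lor p5)):
                    \lnot (p4 \lor p5): α-rule — add \lnot p4, \lnot p5.
                    × closes — contains both p5 and \lnot p5.
              branch 2.1.2.2 (add \lnot p1):
                × closes — contains both p1 and \lnot p1.
      branch 2.2 (add \lnot p4):
        \lnot ((p5 \to (\lnot p1 \land (p4 \lor p5))) \leftrightarrow \lnot (p3 \land p1)): β-rule — branch into (p5 \to (\lnot p1 \land (p4 \lor p5))), \lnot \lnot (p3 \land p1)  //  \lnot (p5 \to (\lnot p1 \land (p4 \lor p5))), \lnot (p3 \land p1).
          branch 2.2.1 (add (p5 \to (\lnot p1 \land (p4 \lor p5))), \lnot \lnot (p3 \land p1)):
            \lnot \lnot (p3 \land p1): α-rule — add p3, p1.
            (p5 \to (\lnot p1 \land (p4 \lor p5))): β-rule — branch into \lnot p5  //  (\lnot p1 \land (p4 \lor p5)).
              branch 2.2.1.1 (add \lnot p5):
                ○ open, literals {p1=1, p3=1, p4=0, p5=0}.
              branch 2.2.1.2 (add (\lnot p1 \land (p4 \lor p5))):
                (\lnot p1 \land (p4 \lor p5)): α-rule — add \lnot p1, (p4 \lor p5).
                × closes — contains both p1 and \lnot p1.
          branch 2.2.2 (add \lnot (p5 \to (\lnot p1 \land (p4 \lor p5))), \lnot (p3 \land p1)):
            \lnot (p5 \to (\lnot p1 \land (p4 \lor p5))): α-rule — add p5, \lnot (\lnot p1 \land (p4 \lor p5)).
            \lnot (p3 \land p1): β-rule — branch into \lnot p3  //  \lnot p1.
              branch 2.2.2.1 (add \lnot p3):
                \lnot (\lnot p1 \land (p4 \lor p5)): β-rule — branch into \lnot \lnot p1  //  \lnot (p4 \lor p5).
                  branch 2.2.2.1.1 (add \lnot \lnot p1):
                    ○ open, literals {p1=1, p3=0, p4=0, p5=1}.
                  branch 2.2.2.1.2 (add \lnot (p4 \lor p5)):
                    \lnot (p4 \lor p5): α-rule — add \lnot p4, \lnot p5.
                    × closes — contains both p5 and \lnot p5.
              branch 2.2.2.2 (add \lnot p1):
                \lnot (\lnot p1 \land (p4 \lor p5)): β-rule — branch into \lnot \lnot p1  //  \lnot (p4 \lor p5).
                  branch 2.2.2.2.1 (add \lnot \lnot p1):
                    × closes — contains both p1 and \lnot p1.
                  branch 2.2.2.2.2 (add \lnot (p4 \lor p5)):
                    \lnot (p4 \lor p5): α-rule — add \lnot p4, \lnot p5.
                    × closes — contains both p5 and \lnot p5.
8 branches closed, 10 open.
Each open branch fixes some atoms; the unmentioned ones are free. Counting distinct full assignments: branch {p1=0, p3=0, p4=1, p5=0} (p2) contributes 2 new; branch {p1=0, p4=1, p5=0} (p2, p3) contributes 2 new; branch {p1=0, p3=0, p4=1} (p2, p5) contributes 2 new; branch {p1=0, p3=0, p4=1, p5=1} (p2) contributes 0 new; branch {p1=0, p4=1} (p2, p3, p5) contributes 2 new; branch {p1=0, p4=1, p5=1} (p2, p3) contributes 0 new; branch {p1=1, p3=1, p5=0} (p2, p4) contributes 4 new; branch {p1=1, p3=0, p5=1} (p2, p4) contributes 4 new; branch {p1=1, p3=1, p4=0, p5=0} (p2) contributes 0 new; branch {p1=1, p3=0, p4=0, p5=1} (p2) contributes 0 new. Total: 16.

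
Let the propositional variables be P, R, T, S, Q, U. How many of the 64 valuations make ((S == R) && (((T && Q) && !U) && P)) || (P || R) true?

48

Initial set: {(((S == R) && (((T && Q) && !U) && P)) || (P || R))}.
(((S == R) && (((T && Q) && !U) && P)) || (P || R)): β-rule — branch into ((S == R) && (((T && Q) && !U) && P))  //  (P || R).
  branch 1 (add ((S == R) && (((T && Q) && !U) && P))):
    ((S == R) && (((T && Q) && !U) && P)): α-rule — add (S == R), (((T && Q) && !U) && P).
    (((T && Q) && !U) && P): α-rule — add ((T && Q) && !U), P.
    ((T && Q) && !U): α-rule — add (T && Q), !U.
    (T && Q): α-rule — add T, Q.
    (S == R): β-rule — branch into S, R  //  !S, !R.
      branch 1.1 (add S, R):
        ○ open, literals {P=true, Q=true, R=true, S=true, T=true, U=false}.
      branch 1.2 (add !S, !R):
        ○ open, literals {P=true, Q=true, R=false, S=false, T=true, U=false}.
  branch 2 (add (P || R)):
    (P || R): β-rule — branch into P  //  R.
      branch 2.1 (add P):
        ○ open, literals {P=true}.
      branch 2.2 (add R):
        ○ open, literals {R=true}.
0 branches closed, 4 open.
Each open branch fixes some atoms; the unmentioned ones are free. Counting distinct full assignments: branch {P=true, Q=true, R=true, S=true, T=true, U=false} (none free) contributes 1 new; branch {P=true, Q=true, R=false, S=false, T=true, U=false} (none free) contributes 1 new; branch {P=true} (R, T, S, Q, U) contributes 30 new; branch {R=true} (P, T, S, Q, U) contributes 16 new. Total: 48.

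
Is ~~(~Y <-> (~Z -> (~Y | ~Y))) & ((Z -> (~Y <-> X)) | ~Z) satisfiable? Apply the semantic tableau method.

Initial set: {(~~(~Y <-> (~Z -> (~Y | ~Y))) & ((Z -> (~Y <-> X)) | ~Z))}.
(~~(~Y <-> (~Z -> (~Y | ~Y))) & ((Z -> (~Y <-> X)) | ~Z)): α-rule — add ~~(~Y <-> (~Z -> (~Y | ~Y))), ((Z -> (~Y <-> X)) | ~Z).
~~(~Y <-> (~Z -> (~Y | ~Y))): drop double negation, giving (~Y <-> (~Z -> (~Y | ~Y))).
((Z -> (~Y <-> X)) | ~Z): β-rule — branch into (Z -> (~Y <-> X))  //  ~Z.
  branch 1 (add (Z -> (~Y <-> X))):
    (~Y <-> (~Z -> (~Y | ~Y))): β-rule — branch into ~Y, (~Z -> (~Y | ~Y))  //  ~~Y, ~(~Z -> (~Y | ~Y)).
      branch 1.1 (add ~Y, (~Z -> (~Y | ~Y))):
        (Z -> (~Y <-> X)): β-rule — branch into ~Z  //  (~Y <-> X).
          branch 1.1.1 (add ~Z):
            (~Z -> (~Y | ~Y)): β-rule — branch into ~~Z  //  (~Y | ~Y).
              branch 1.1.1.1 (add ~~Z):
                × closes — contains both Z and ~Z.
              branch 1.1.1.2 (add (~Y | ~Y)):
                (~Y | ~Y): β-rule — branch into ~Y  //  ~Y.
                  branch 1.1.1.2.1 (add ~Y):
                    ○ open, literals {Y=F, Z=F}.
                  branch 1.1.1.2.2 (add ~Y):
                    ○ open, literals {Y=F, Z=F}.
          branch 1.1.2 (add (~Y <-> X)):
            (~Z -> (~Y | ~Y)): β-rule — branch into ~~Z  //  (~Y | ~Y).
              branch 1.1.2.1 (add ~~Z):
                (~Y <-> X): β-rule — branch into ~Y, X  //  ~~Y, ~X.
                  branch 1.1.2.1.1 (add ~Y, X):
                    ○ open, literals {X=T, Y=F, Z=T}.
                  branch 1.1.2.1.2 (add ~~Y, ~X):
                    × closes — contains both Y and ~Y.
              branch 1.1.2.2 (add (~Y | ~Y)):
                (~Y <-> X): β-rule — branch into ~Y, X  //  ~~Y, ~X.
                  branch 1.1.2.2.1 (add ~Y, X):
                    (~Y | ~Y): β-rule — branch into ~Y  //  ~Y.
                      branch 1.1.2.2.1.1 (add ~Y):
                        ○ open, literals {X=T, Y=F}.
                      branch 1.1.2.2.1.2 (add ~Y):
                        ○ open, literals {X=T, Y=F}.
                  branch 1.1.2.2.2 (add ~~Y, ~X):
                    × closes — contains both Y and ~Y.
      branch 1.2 (add ~~Y, ~(~Z -> (~Y | ~Y))):
        ~(~Z -> (~Y | ~Y)): α-rule — add ~Z, ~(~Y | ~Y).
        ~(~Y | ~Y): α-rule — add ~~Y, ~~Y.
        (Z -> (~Y <-> X)): β-rule — branch into ~Z  //  (~Y <-> X).
          branch 1.2.1 (add ~Z):
            ○ open, literals {Y=T, Z=F}.
          branch 1.2.2 (add (~Y <-> X)):
            (~Y <-> X): β-rule — branch into ~Y, X  //  ~~Y, ~X.
              branch 1.2.2.1 (add ~Y, X):
                × closes — contains both Y and ~Y.
              branch 1.2.2.2 (add ~~Y, ~X):
                ○ open, literals {X=F, Y=T, Z=F}.
  branch 2 (add ~Z):
    (~Y <-> (~Z -> (~Y | ~Y))): β-rule — branch into ~Y, (~Z -> (~Y | ~Y))  //  ~~Y, ~(~Z -> (~Y | ~Y)).
      branch 2.1 (add ~Y, (~Z -> (~Y | ~Y))):
        (~Z -> (~Y | ~Y)): β-rule — branch into ~~Z  //  (~Y | ~Y).
          branch 2.1.1 (add ~~Z):
            × closes — contains both Z and ~Z.
          branch 2.1.2 (add (~Y | ~Y)):
            (~Y | ~Y): β-rule — branch into ~Y  //  ~Y.
              branch 2.1.2.1 (add ~Y):
                ○ open, literals {Y=F, Z=F}.
              branch 2.1.2.2 (add ~Y):
                ○ open, literals {Y=F, Z=F}.
      branch 2.2 (add ~~Y, ~(~Z -> (~Y | ~Y))):
        ~(~Z -> (~Y | ~Y)): α-rule — add ~Z, ~(~Y | ~Y).
        ~(~Y | ~Y): α-rule — add ~~Y, ~~Y.
        ○ open, literals {Y=T, Z=F}.
5 branches closed, 10 open.
An open branch gives a satisfying assignment: Y=F, Z=F.

Satisfiable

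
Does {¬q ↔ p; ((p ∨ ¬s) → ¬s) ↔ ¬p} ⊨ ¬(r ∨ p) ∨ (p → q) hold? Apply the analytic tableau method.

No

Initial set: {(¬q ↔ p); (((p ∨ ¬s) → ¬s) ↔ ¬p); ¬(¬(r ∨ p) ∨ (p → q))}.
¬(¬(r ∨ p) ∨ (p → q)): α-rule — add ¬¬(r ∨ p), ¬(p → q).
¬(p → q): α-rule — add p, ¬q.
(¬q ↔ p): β-rule — branch into ¬q, p  //  ¬¬q, ¬p.
  branch 1 (add ¬q, p):
    (((p ∨ ¬s) → ¬s) ↔ ¬p): β-rule — branch into ((p ∨ ¬s) → ¬s), ¬p  //  ¬((p ∨ ¬s) → ¬s), ¬¬p.
      branch 1.1 (add ((p ∨ ¬s) → ¬s), ¬p):
        × closes — contains both p and ¬p.
      branch 1.2 (add ¬((p ∨ ¬s) → ¬s), ¬¬p):
        ¬((p ∨ ¬s) → ¬s): α-rule — add (p ∨ ¬s), ¬¬s.
        ¬¬(r ∨ p): β-rule — branch into r  //  p.
          branch 1.2.1 (add r):
            (p ∨ ¬s): β-rule — branch into p  //  ¬s.
              branch 1.2.1.1 (add p):
                ○ open, literals {p=1, q=0, r=1, s=1}.
              branch 1.2.1.2 (add ¬s):
                × closes — contains both s and ¬s.
          branch 1.2.2 (add p):
            (p ∨ ¬s): β-rule — branch into p  //  ¬s.
              branch 1.2.2.1 (add p):
                ○ open, literals {p=1, q=0, s=1}.
              branch 1.2.2.2 (add ¬s):
                × closes — contains both s and ¬s.
  branch 2 (add ¬¬q, ¬p):
    × closes — contains both q and ¬q.
4 branches closed, 2 open.
An open branch gives a countermodel: p=1, q=0, r=1, s=1 (unmentioned atoms arbitrary); the premises hold there but the conclusion fails.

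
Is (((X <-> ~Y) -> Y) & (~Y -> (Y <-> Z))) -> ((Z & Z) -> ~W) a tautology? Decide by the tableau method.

Assume the negation and expand:
Initial set: {~((((X <-> ~Y) -> Y) & (~Y -> (Y <-> Z))) -> ((Z & Z) -> ~W))}.
~((((X <-> ~Y) -> Y) & (~Y -> (Y <-> Z))) -> ((Z & Z) -> ~W)): α-rule — add (((X <-> ~Y) -> Y) & (~Y -> (Y <-> Z))), ~((Z & Z) -> ~W).
(((X <-> ~Y) -> Y) & (~Y -> (Y <-> Z))): α-rule — add ((X <-> ~Y) -> Y), (~Y -> (Y <-> Z)).
~((Z & Z) -> ~W): α-rule — add (Z & Z), ~~W.
(Z & Z): α-rule — add Z, Z.
((X <-> ~Y) -> Y): β-rule — branch into ~(X <-> ~Y)  //  Y.
  branch 1 (add ~(X <-> ~Y)):
    (~Y -> (Y <-> Z)): β-rule — branch into ~~Y  //  (Y <-> Z).
      branch 1.1 (add ~~Y):
        ~(X <-> ~Y): β-rule — branch into X, ~~Y  //  ~X, ~Y.
          branch 1.1.1 (add X, ~~Y):
            ○ open, literals {W=T, X=T, Y=T, Z=T}.
          branch 1.1.2 (add ~X, ~Y):
            × closes — contains both Y and ~Y.
      branch 1.2 (add (Y <-> Z)):
        ~(X <-> ~Y): β-rule — branch into X, ~~Y  //  ~X, ~Y.
          branch 1.2.1 (add X, ~~Y):
            (Y <-> Z): β-rule — branch into Y, Z  //  ~Y, ~Z.
              branch 1.2.1.1 (add Y, Z):
                ○ open, literals {W=T, X=T, Y=T, Z=T}.
              branch 1.2.1.2 (add ~Y, ~Z):
                × closes — contains both Y and ~Y.
          branch 1.2.2 (add ~X, ~Y):
            (Y <-> Z): β-rule — branch into Y, Z  //  ~Y, ~Z.
              branch 1.2.2.1 (add Y, Z):
                × closes — contains both Y and ~Y.
              branch 1.2.2.2 (add ~Y, ~Z):
                × closes — contains both Z and ~Z.
  branch 2 (add Y):
    (~Y -> (Y <-> Z)): β-rule — branch into ~~Y  //  (Y <-> Z).
      branch 2.1 (add ~~Y):
        ○ open, literals {W=T, Y=T, Z=T}.
      branch 2.2 (add (Y <-> Z)):
        (Y <-> Z): β-rule — branch into Y, Z  //  ~Y, ~Z.
          branch 2.2.1 (add Y, Z):
            ○ open, literals {W=T, Y=T, Z=T}.
          branch 2.2.2 (add ~Y, ~Z):
            × closes — contains both Y and ~Y.
5 branches closed, 4 open.
An open branch gives a countermodel: W=T, X=T, Y=T, Z=T (unmentioned atoms arbitrary); under it the original formula is false.

Not valid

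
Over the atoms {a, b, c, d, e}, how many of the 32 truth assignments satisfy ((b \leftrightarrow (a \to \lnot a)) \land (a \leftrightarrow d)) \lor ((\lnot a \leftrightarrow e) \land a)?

Initial set: {(((b \leftrightarrow (a \to \lnot a)) \land (a \leftrightarrow d)) \lor ((\lnot a \leftrightarrow e) \land a))}.
(((b \leftrightarrow (a \to \lnot a)) \land (a \leftrightarrow d)) \lor ((\lnot a \leftrightarrow e) \land a)): β-rule — branch into ((b \leftrightarrow (a \to \lnot a)) \land (a \leftrightarrow d))  //  ((\lnot a \leftrightarrow e) \land a).
  branch 1 (add ((b \leftrightarrow (a \to \lnot a)) \land (a \leftrightarrow d))):
    ((b \leftrightarrow (a \to \lnot a)) \land (a \leftrightarrow d)): α-rule — add (b \leftrightarrow (a \to \lnot a)), (a \leftrightarrow d).
    (b \leftrightarrow (a \to \lnot a)): β-rule — branch into b, (a \to \lnot a)  //  \lnot b, \lnot (a \to \lnot a).
      branch 1.1 (add b, (a \to \lnot a)):
        (a \leftrightarrow d): β-rule — branch into a, d  //  \lnot a, \lnot d.
          branch 1.1.1 (add a, d):
            (a \to \lnot a): β-rule — branch into \lnot a  //  \lnot a.
              branch 1.1.1.1 (add \lnot a):
                × closes — contains both a and \lnot a.
              branch 1.1.1.2 (add \lnot a):
                × closes — contains both a and \lnot a.
          branch 1.1.2 (add \lnot a, \lnot d):
            (a \to \lnot a): β-rule — branch into \lnot a  //  \lnot a.
              branch 1.1.2.1 (add \lnot a):
                ○ open, literals {a=F, b=T, d=F}.
              branch 1.1.2.2 (add \lnot a):
                ○ open, literals {a=F, b=T, d=F}.
      branch 1.2 (add \lnot b, \lnot (a \to \lnot a)):
        \lnot (a \to \lnot a): α-rule — add a, \lnot \lnot a.
        (a \leftrightarrow d): β-rule — branch into a, d  //  \lnot a, \lnot d.
          branch 1.2.1 (add a, d):
            ○ open, literals {a=T, b=F, d=T}.
          branch 1.2.2 (add \lnot a, \lnot d):
            × closes — contains both a and \lnot a.
  branch 2 (add ((\lnot a \leftrightarrow e) \land a)):
    ((\lnot a \leftrightarrow e) \land a): α-rule — add (\lnot a \leftrightarrow e), a.
    (\lnot a \leftrightarrow e): β-rule — branch into \lnot a, e  //  \lnot \lnot a, \lnot e.
      branch 2.1 (add \lnot a, e):
        × closes — contains both a and \lnot a.
      branch 2.2 (add \lnot \lnot a, \lnot e):
        ○ open, literals {a=T, e=F}.
4 branches closed, 4 open.
Each open branch fixes some atoms; the unmentioned ones are free. Counting distinct full assignments: branch {a=F, b=T, d=F} (c, e) contributes 4 new; branch {a=F, b=T, d=F} (c, e) contributes 0 new; branch {a=T, b=F, d=T} (c, e) contributes 4 new; branch {a=T, e=F} (b, c, d) contributes 6 new. Total: 14.

14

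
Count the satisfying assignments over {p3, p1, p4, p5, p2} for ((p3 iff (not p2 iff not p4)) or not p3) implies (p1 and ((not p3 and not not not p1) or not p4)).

Initial set: {T (((p3 iff (not p2 iff not p4)) or not p3) implies (p1 and ((not p3 and not not not p1) or not p4)))}.
T (((p3 iff (not p2 iff not p4)) or not p3) implies (p1 and ((not p3 and not not not p1) or not p4))): β-rule — branch into F ((p3 iff (not p2 iff not p4)) or not p3)  //  T (p1 and ((not p3 and not not not p1) or not p4)).
  branch 1 (add F ((p3 iff (not p2 iff not p4)) or not p3)):
    F ((p3 iff (not p2 iff not p4)) or not p3): α-rule — add F (p3 iff (not p2 iff not p4)), F not p3.
    F (p3 iff (not p2 iff not p4)): β-rule — branch into T p3, F (not p2 iff not p4)  //  F p3, T (not p2 iff not p4).
      branch 1.1 (add T p3, F (not p2 iff not p4)):
        F (not p2 iff not p4): β-rule — branch into T not p2, F not p4  //  F not p2, T not p4.
          branch 1.1.1 (add T not p2, F not p4):
            ○ open, literals {p2=false, p3=true, p4=true}.
          branch 1.1.2 (add F not p2, T not p4):
            ○ open, literals {p2=true, p3=true, p4=false}.
      branch 1.2 (add F p3, T (not p2 iff not p4)):
        × closes — contains both p3 and not p3.
  branch 2 (add T (p1 and ((not p3 and not not not p1) or not p4))):
    T (p1 and ((not p3 and not not not p1) or not p4)): α-rule — add T p1, T ((not p3 and not not not p1) or not p4).
    T ((not p3 and not not not p1) or not p4): β-rule — branch into T (not p3 and not not not p1)  //  T not p4.
      branch 2.1 (add T (not p3 and not not not p1)):
        T (not p3 and not not not p1): α-rule — add T not p3, T not not not p1.
        T not not not p1: drop double negation, giving T not p1.
        × closes — contains both p1 and not p1.
      branch 2.2 (add T not p4):
        ○ open, literals {p1=true, p4=false}.
2 branches closed, 3 open.
Each open branch fixes some atoms; the unmentioned ones are free. Counting distinct full assignments: branch {p2=false, p3=true, p4=true} (p1, p5) contributes 4 new; branch {p2=true, p3=true, p4=false} (p1, p5) contributes 4 new; branch {p1=true, p4=false} (p3, p5, p2) contributes 6 new. Total: 14.

14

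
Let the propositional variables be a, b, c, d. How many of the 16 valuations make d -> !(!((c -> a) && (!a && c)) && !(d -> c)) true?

Initial set: {(d -> !(!((c -> a) && (!a && c)) && !(d -> c)))}.
(d -> !(!((c -> a) && (!a && c)) && !(d -> c))): β-rule — branch into !d  //  !(!((c -> a) && (!a && c)) && !(d -> c)).
  branch 1 (add !d):
    ○ open, literals {d=false}.
  branch 2 (add !(!((c -> a) && (!a && c)) && !(d -> c))):
    !(!((c -> a) && (!a && c)) && !(d -> c)): β-rule — branch into !!((c -> a) && (!a && c))  //  !!(d -> c).
      branch 2.1 (add !!((c -> a) && (!a && c))):
        !!((c -> a) && (!a && c)): α-rule — add (c -> a), (!a && c).
        (!a && c): α-rule — add !a, c.
        (c -> a): β-rule — branch into !c  //  a.
          branch 2.1.1 (add !c):
            × closes — contains both c and !c.
          branch 2.1.2 (add a):
            × closes — contains both a and !a.
      branch 2.2 (add !!(d -> c)):
        !!(d -> c): β-rule — branch into !d  //  c.
          branch 2.2.1 (add !d):
            ○ open, literals {d=false}.
          branch 2.2.2 (add c):
            ○ open, literals {c=true}.
2 branches closed, 3 open.
Each open branch fixes some atoms; the unmentioned ones are free. Counting distinct full assignments: branch {d=false} (a, b, c) contributes 8 new; branch {d=false} (a, b, c) contributes 0 new; branch {c=true} (a, b, d) contributes 4 new. Total: 12.

12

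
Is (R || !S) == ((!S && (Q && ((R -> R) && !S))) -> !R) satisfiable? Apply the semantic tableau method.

Initial set: {T ((R || !S) == ((!S && (Q && ((R -> R) && !S))) -> !R))}.
T ((R || !S) == ((!S && (Q && ((R -> R) && !S))) -> !R)): β-rule — branch into T (R || !S), T ((!S && (Q && ((R -> R) && !S))) -> !R)  //  F (R || !S), F ((!S && (Q && ((R -> R) && !S))) -> !R).
  branch 1 (add T (R || !S), T ((!S && (Q && ((R -> R) && !S))) -> !R)):
    T (R || !S): β-rule — branch into T R  //  T !S.
      branch 1.1 (add T R):
        T ((!S && (Q && ((R -> R) && !S))) -> !R): β-rule — branch into F (!S && (Q && ((R -> R) && !S)))  //  T !R.
          branch 1.1.1 (add F (!S && (Q && ((R -> R) && !S)))):
            F (!S && (Q && ((R -> R) && !S))): β-rule — branch into F !S  //  F (Q && ((R -> R) && !S)).
              branch 1.1.1.1 (add F !S):
                ○ open, literals {R=T, S=T}.
              branch 1.1.1.2 (add F (Q && ((R -> R) && !S))):
                F (Q && ((R -> R) && !S)): β-rule — branch into F Q  //  F ((R -> R) && !S).
                  branch 1.1.1.2.1 (add F Q):
                    ○ open, literals {Q=F, R=T}.
                  branch 1.1.1.2.2 (add F ((R -> R) && !S)):
                    F ((R -> R) && !S): β-rule — branch into F (R -> R)  //  F !S.
                      branch 1.1.1.2.2.1 (add F (R -> R)):
                        F (R -> R): α-rule — add T R, F R.
                        × closes — contains both R and !R.
                      branch 1.1.1.2.2.2 (add F !S):
                        ○ open, literals {R=T, S=T}.
          branch 1.1.2 (add T !R):
            × closes — contains both R and !R.
      branch 1.2 (add T !S):
        T ((!S && (Q && ((R -> R) && !S))) -> !R): β-rule — branch into F (!S && (Q && ((R -> R) && !S)))  //  T !R.
          branch 1.2.1 (add F (!S && (Q && ((R -> R) && !S)))):
            F (!S && (Q && ((R -> R) && !S))): β-rule — branch into F !S  //  F (Q && ((R -> R) && !S)).
              branch 1.2.1.1 (add F !S):
                × closes — contains both S and !S.
              branch 1.2.1.2 (add F (Q && ((R -> R) && !S))):
                F (Q && ((R -> R) && !S)): β-rule — branch into F Q  //  F ((R -> R) && !S).
                  branch 1.2.1.2.1 (add F Q):
                    ○ open, literals {Q=F, S=F}.
                  branch 1.2.1.2.2 (add F ((R -> R) && !S)):
                    F ((R -> R) && !S): β-rule — branch into F (R -> R)  //  F !S.
                      branch 1.2.1.2.2.1 (add F (R -> R)):
                        F (R -> R): α-rule — add T R, F R.
                        × closes — contains both R and !R.
                      branch 1.2.1.2.2.2 (add F !S):
                        × closes — contains both S and !S.
          branch 1.2.2 (add T !R):
            ○ open, literals {R=F, S=F}.
  branch 2 (add F (R || !S), F ((!S && (Q && ((R -> R) && !S))) -> !R)):
    F (R || !S): α-rule — add F R, F !S.
    F ((!S && (Q && ((R -> R) && !S))) -> !R): α-rule — add T (!S && (Q && ((R -> R) && !S))), F !R.
    × closes — contains both R and !R.
6 branches closed, 5 open.
An open branch gives a satisfying assignment: R=T, S=T.

Satisfiable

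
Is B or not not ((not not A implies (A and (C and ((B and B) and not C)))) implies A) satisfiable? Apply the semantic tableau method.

Satisfiable

Initial set: {(B or not not ((not not A implies (A and (C and ((B and B) and not C)))) implies A))}.
(B or not not ((not not A implies (A and (C and ((B and B) and not C)))) implies A)): β-rule — branch into B  //  not not ((not not A implies (A and (C and ((B and B) and not C)))) implies A).
  branch 1 (add B):
    ○ open, literals {B=T}.
  branch 2 (add not not ((not not A implies (A and (C and ((B and B) and not C)))) implies A)):
    not not ((not not A implies (A and (C and ((B and B) and not C)))) implies A): drop double negation, giving ((not not A implies (A and (C and ((B and B) and not C)))) implies A).
    ((not not A implies (A and (C and ((B and B) and not C)))) implies A): β-rule — branch into not (not not A implies (A and (C and ((B and B) and not C))))  //  A.
      branch 2.1 (add not (not not A implies (A and (C and ((B and B) and not C))))):
        not (not not A implies (A and (C and ((B and B) and not C)))): α-rule — add not not A, not (A and (C and ((B and B) and not C))).
        not not A: drop double negation, giving A.
        not (A and (C and ((B and B) and not C))): β-rule — branch into not A  //  not (C and ((B and B) and not C)).
          branch 2.1.1 (add not A):
            × closes — contains both A and not A.
          branch 2.1.2 (add not (C and ((B and B) and not C))):
            not (C and ((B and B) and not C)): β-rule — branch into not C  //  not ((B and B) and not C).
              branch 2.1.2.1 (add not C):
                ○ open, literals {A=T, C=F}.
              branch 2.1.2.2 (add not ((B and B) and not C)):
                not ((B and B) and not C): β-rule — branch into not (B and B)  //  not not C.
                  branch 2.1.2.2.1 (add not (B and B)):
                    not (B and B): β-rule — branch into not B  //  not B.
                      branch 2.1.2.2.1.1 (add not B):
                        ○ open, literals {A=T, B=F}.
                      branch 2.1.2.2.1.2 (add not B):
                        ○ open, literals {A=T, B=F}.
                  branch 2.1.2.2.2 (add not not C):
                    ○ open, literals {A=T, C=T}.
      branch 2.2 (add A):
        ○ open, literals {A=T}.
1 branch closed, 6 open.
An open branch gives a satisfying assignment: B=T.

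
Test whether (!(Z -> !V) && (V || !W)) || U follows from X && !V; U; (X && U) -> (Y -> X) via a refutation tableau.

Initial set: {(X && !V); U; ((X && U) -> (Y -> X)); !((!(Z -> !V) && (V || !W)) || U)}.
(X && !V): α-rule — add X, !V.
!((!(Z -> !V) && (V || !W)) || U): α-rule — add !(!(Z -> !V) && (V || !W)), !U.
× closes — contains both U and !U.
All 1 branch closes.
Every branch closed, so the premises entail the conclusion.

Yes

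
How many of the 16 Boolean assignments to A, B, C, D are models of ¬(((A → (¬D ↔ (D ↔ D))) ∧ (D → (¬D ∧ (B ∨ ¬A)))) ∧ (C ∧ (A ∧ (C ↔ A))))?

Initial set: {¬(((A → (¬D ↔ (D ↔ D))) ∧ (D → (¬D ∧ (B ∨ ¬A)))) ∧ (C ∧ (A ∧ (C ↔ A))))}.
¬(((A → (¬D ↔ (D ↔ D))) ∧ (D → (¬D ∧ (B ∨ ¬A)))) ∧ (C ∧ (A ∧ (C ↔ A)))): β-rule — branch into ¬((A → (¬D ↔ (D ↔ D))) ∧ (D → (¬D ∧ (B ∨ ¬A))))  //  ¬(C ∧ (A ∧ (C ↔ A))).
  branch 1 (add ¬((A → (¬D ↔ (D ↔ D))) ∧ (D → (¬D ∧ (B ∨ ¬A))))):
    ¬((A → (¬D ↔ (D ↔ D))) ∧ (D → (¬D ∧ (B ∨ ¬A)))): β-rule — branch into ¬(A → (¬D ↔ (D ↔ D)))  //  ¬(D → (¬D ∧ (B ∨ ¬A))).
      branch 1.1 (add ¬(A → (¬D ↔ (D ↔ D)))):
        ¬(A → (¬D ↔ (D ↔ D))): α-rule — add A, ¬(¬D ↔ (D ↔ D)).
        ¬(¬D ↔ (D ↔ D)): β-rule — branch into ¬D, ¬(D ↔ D)  //  ¬¬D, (D ↔ D).
          branch 1.1.1 (add ¬D, ¬(D ↔ D)):
            ¬(D ↔ D): β-rule — branch into D, ¬D  //  ¬D, D.
              branch 1.1.1.1 (add D, ¬D):
                × closes — contains both D and ¬D.
              branch 1.1.1.2 (add ¬D, D):
                × closes — contains both D and ¬D.
          branch 1.1.2 (add ¬¬D, (D ↔ D)):
            (D ↔ D): β-rule — branch into D, D  //  ¬D, ¬D.
              branch 1.1.2.1 (add D, D):
                ○ open, literals {A=true, D=true}.
              branch 1.1.2.2 (add ¬D, ¬D):
                × closes — contains both D and ¬D.
      branch 1.2 (add ¬(D → (¬D ∧ (B ∨ ¬A)))):
        ¬(D → (¬D ∧ (B ∨ ¬A))): α-rule — add D, ¬(¬D ∧ (B ∨ ¬A)).
        ¬(¬D ∧ (B ∨ ¬A)): β-rule — branch into ¬¬D  //  ¬(B ∨ ¬A).
          branch 1.2.1 (add ¬¬D):
            ○ open, literals {D=true}.
          branch 1.2.2 (add ¬(B ∨ ¬A)):
            ¬(B ∨ ¬A): α-rule — add ¬B, ¬¬A.
            ○ open, literals {A=true, B=false, D=true}.
  branch 2 (add ¬(C ∧ (A ∧ (C ↔ A)))):
    ¬(C ∧ (A ∧ (C ↔ A))): β-rule — branch into ¬C  //  ¬(A ∧ (C ↔ A)).
      branch 2.1 (add ¬C):
        ○ open, literals {C=false}.
      branch 2.2 (add ¬(A ∧ (C ↔ A))):
        ¬(A ∧ (C ↔ A)): β-rule — branch into ¬A  //  ¬(C ↔ A).
          branch 2.2.1 (add ¬A):
            ○ open, literals {A=false}.
          branch 2.2.2 (add ¬(C ↔ A)):
            ¬(C ↔ A): β-rule — branch into C, ¬A  //  ¬C, A.
              branch 2.2.2.1 (add C, ¬A):
                ○ open, literals {A=false, C=true}.
              branch 2.2.2.2 (add ¬C, A):
                ○ open, literals {A=true, C=false}.
3 branches closed, 7 open.
Each open branch fixes some atoms; the unmentioned ones are free. Counting distinct full assignments: branch {A=true, D=true} (B, C) contributes 4 new; branch {D=true} (A, B, C) contributes 4 new; branch {A=true, B=false, D=true} (C) contributes 0 new; branch {C=false} (A, B, D) contributes 4 new; branch {A=false} (B, C, D) contributes 2 new; branch {A=false, C=true} (B, D) contributes 0 new; branch {A=true, C=false} (B, D) contributes 0 new. Total: 14.

14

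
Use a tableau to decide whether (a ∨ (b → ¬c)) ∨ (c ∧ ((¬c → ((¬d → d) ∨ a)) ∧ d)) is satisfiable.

Initial set: {((a ∨ (b → ¬c)) ∨ (c ∧ ((¬c → ((¬d → d) ∨ a)) ∧ d)))}.
((a ∨ (b → ¬c)) ∨ (c ∧ ((¬c → ((¬d → d) ∨ a)) ∧ d))): β-rule — branch into (a ∨ (b → ¬c))  //  (c ∧ ((¬c → ((¬d → d) ∨ a)) ∧ d)).
  branch 1 (add (a ∨ (b → ¬c))):
    (a ∨ (b → ¬c)): β-rule — branch into a  //  (b → ¬c).
      branch 1.1 (add a):
        ○ open, literals {a=T}.
      branch 1.2 (add (b → ¬c)):
        (b → ¬c): β-rule — branch into ¬b  //  ¬c.
          branch 1.2.1 (add ¬b):
            ○ open, literals {b=F}.
          branch 1.2.2 (add ¬c):
            ○ open, literals {c=F}.
  branch 2 (add (c ∧ ((¬c → ((¬d → d) ∨ a)) ∧ d))):
    (c ∧ ((¬c → ((¬d → d) ∨ a)) ∧ d)): α-rule — add c, ((¬c → ((¬d → d) ∨ a)) ∧ d).
    ((¬c → ((¬d → d) ∨ a)) ∧ d): α-rule — add (¬c → ((¬d → d) ∨ a)), d.
    (¬c → ((¬d → d) ∨ a)): β-rule — branch into ¬¬c  //  ((¬d → d) ∨ a).
      branch 2.1 (add ¬¬c):
        ○ open, literals {c=T, d=T}.
      branch 2.2 (add ((¬d → d) ∨ a)):
        ((¬d → d) ∨ a): β-rule — branch into (¬d → d)  //  a.
          branch 2.2.1 (add (¬d → d)):
            (¬d → d): β-rule — branch into ¬¬d  //  d.
              branch 2.2.1.1 (add ¬¬d):
                ○ open, literals {c=T, d=T}.
              branch 2.2.1.2 (add d):
                ○ open, literals {c=T, d=T}.
          branch 2.2.2 (add a):
            ○ open, literals {a=T, c=T, d=T}.
0 branches closed, 7 open.
An open branch gives a satisfying assignment: a=T.

Satisfiable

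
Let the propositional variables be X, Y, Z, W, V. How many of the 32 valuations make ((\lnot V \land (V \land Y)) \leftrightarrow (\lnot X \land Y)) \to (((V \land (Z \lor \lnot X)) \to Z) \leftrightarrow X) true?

Initial set: {T (((\lnot V \land (V \land Y)) \leftrightarrow (\lnot X \land Y)) \to (((V \land (Z \lor \lnot X)) \to Z) \leftrightarrow X))}.
T (((\lnot V \land (V \land Y)) \leftrightarrow (\lnot X \land Y)) \to (((V \land (Z \lor \lnot X)) \to Z) \leftrightarrow X)): β-rule — branch into F ((\lnot V \land (V \land Y)) \leftrightarrow (\lnot X \land Y))  //  T (((V \land (Z \lor \lnot X)) \to Z) \leftrightarrow X).
  branch 1 (add F ((\lnot V \land (V \land Y)) \leftrightarrow (\lnot X \land Y))):
    F ((\lnot V \land (V \land Y)) \leftrightarrow (\lnot X \land Y)): β-rule — branch into T (\lnot V \land (V \land Y)), F (\lnot X \land Y)  //  F (\lnot V \land (V \land Y)), T (\lnot X \land Y).
      branch 1.1 (add T (\lnot V \land (V \land Y)), F (\lnot X \land Y)):
        T (\lnot V \land (V \land Y)): α-rule — add T \lnot V, T (V \land Y).
        T (V \land Y): α-rule — add T V, T Y.
        × closes — contains both V and \lnot V.
      branch 1.2 (add F (\lnot V \land (V \land Y)), T (\lnot X \land Y)):
        T (\lnot X \land Y): α-rule — add T \lnot X, T Y.
        F (\lnot V \land (V \land Y)): β-rule — branch into F \lnot V  //  F (V \land Y).
          branch 1.2.1 (add F \lnot V):
            ○ open, literals {V=T, X=F, Y=T}.
          branch 1.2.2 (add F (V \land Y)):
            F (V \land Y): β-rule — branch into F V  //  F Y.
              branch 1.2.2.1 (add F V):
                ○ open, literals {V=F, X=F, Y=T}.
              branch 1.2.2.2 (add F Y):
                × closes — contains both Y and \lnot Y.
  branch 2 (add T (((V \land (Z \lor \lnot X)) \to Z) \leftrightarrow X)):
    T (((V \land (Z \lor \lnot X)) \to Z) \leftrightarrow X): β-rule — branch into T ((V \land (Z \lor \lnot X)) \to Z), T X  //  F ((V \land (Z \lor \lnot X)) \to Z), F X.
      branch 2.1 (add T ((V \land (Z \lor \lnot X)) \to Z), T X):
        T ((V \land (Z \lor \lnot X)) \to Z): β-rule — branch into F (V \land (Z \lor \lnot X))  //  T Z.
          branch 2.1.1 (add F (V \land (Z \lor \lnot X))):
            F (V \land (Z \lor \lnot X)): β-rule — branch into F V  //  F (Z \lor \lnot X).
              branch 2.1.1.1 (add F V):
                ○ open, literals {V=F, X=T}.
              branch 2.1.1.2 (add F (Z \lor \lnot X)):
                F (Z \lor \lnot X): α-rule — add F Z, F \lnot X.
                ○ open, literals {X=T, Z=F}.
          branch 2.1.2 (add T Z):
            ○ open, literals {X=T, Z=T}.
      branch 2.2 (add F ((V \land (Z \lor \lnot X)) \to Z), F X):
        F ((V \land (Z \lor \lnot X)) \to Z): α-rule — add T (V \land (Z \lor \lnot X)), F Z.
        T (V \land (Z \lor \lnot X)): α-rule — add T V, T (Z \lor \lnot X).
        T (Z \lor \lnot X): β-rule — branch into T Z  //  T \lnot X.
          branch 2.2.1 (add T Z):
            × closes — contains both Z and \lnot Z.
          branch 2.2.2 (add T \lnot X):
            ○ open, literals {V=T, X=F, Z=F}.
3 branches closed, 6 open.
Each open branch fixes some atoms; the unmentioned ones are free. Counting distinct full assignments: branch {V=T, X=F, Y=T} (Z, W) contributes 4 new; branch {V=F, X=F, Y=T} (Z, W) contributes 4 new; branch {V=F, X=T} (Y, Z, W) contributes 8 new; branch {X=T, Z=F} (Y, W, V) contributes 4 new; branch {X=T, Z=T} (Y, W, V) contributes 4 new; branch {V=T, X=F, Z=F} (Y, W) contributes 2 new. Total: 26.

26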